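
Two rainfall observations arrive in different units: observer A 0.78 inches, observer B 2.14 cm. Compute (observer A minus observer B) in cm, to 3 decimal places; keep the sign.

-0.159 cm

observer A: 0.78 in = 1.98120 cm.
Difference: 1.98120 − 2.14000 = -0.159 cm.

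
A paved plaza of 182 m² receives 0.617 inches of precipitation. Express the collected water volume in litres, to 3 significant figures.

2850 litres

Depth: 0.617 in × 25.4 = 15.6718 mm.
1 mm over 1 m² is 1 L, so volume = 15.6718 × 182 = 2852.2676 L ≈ 2850 L.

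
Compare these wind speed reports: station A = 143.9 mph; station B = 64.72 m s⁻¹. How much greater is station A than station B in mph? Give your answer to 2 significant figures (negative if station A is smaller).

-0.87 mph

station B: 64.72 m/s = 144.7745 mph.
Difference: 143.9000 − 144.7745 = -0.87 mph.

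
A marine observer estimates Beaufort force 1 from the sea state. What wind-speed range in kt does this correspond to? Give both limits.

Beaufort 1 (light air) spans 1–3 knots.

1 to 3 kt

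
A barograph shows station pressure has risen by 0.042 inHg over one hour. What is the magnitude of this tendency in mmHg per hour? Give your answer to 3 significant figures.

1.07 mmHg per hour

0.042 inHg / 1 h × 25.4 mmHg/inHg = 1.07 mmHg/h.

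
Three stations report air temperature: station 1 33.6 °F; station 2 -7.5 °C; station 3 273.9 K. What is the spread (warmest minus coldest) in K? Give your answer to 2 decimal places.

station 1: 33.6 °F = 0.889 °C.
station 3: 273.9 K = 0.750 °C.
Spread: 0.889 − (-7.500) = 8.389 °C.

8.39 K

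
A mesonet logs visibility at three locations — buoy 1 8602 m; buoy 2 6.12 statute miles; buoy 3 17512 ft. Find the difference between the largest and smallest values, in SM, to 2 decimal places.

2.80 SM

buoy 1: 8602 m = 5.3450 SM.
buoy 3: 17512 ft = 3.3167 SM.
Spread: 6.1200 − 3.3167 = 2.80 SM.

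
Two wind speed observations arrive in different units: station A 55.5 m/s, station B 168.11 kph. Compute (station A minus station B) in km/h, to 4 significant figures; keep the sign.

station A: 55.5 m/s = 199.8000 km/h.
Difference: 199.8000 − 168.1100 = 31.69 km/h.

31.69 km/h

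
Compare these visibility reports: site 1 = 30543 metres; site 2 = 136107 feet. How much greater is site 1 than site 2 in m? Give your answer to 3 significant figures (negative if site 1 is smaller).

-10900 m

site 2: 136107 ft = 41485.41 m.
Difference: 30543.00 − 41485.41 = -10900 m.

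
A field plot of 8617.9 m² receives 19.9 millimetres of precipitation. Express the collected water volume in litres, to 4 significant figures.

1 mm over 1 m² is 1 L, so volume = 19.9 × 8617.9 = 171496.21 L ≈ 171500 L.

171500 litres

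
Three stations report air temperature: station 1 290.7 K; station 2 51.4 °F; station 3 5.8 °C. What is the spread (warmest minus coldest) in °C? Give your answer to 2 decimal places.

station 1: 290.7 K = 17.550 °C.
station 2: 51.4 °F = 10.778 °C.
Spread: 17.550 − 5.800 = 11.750 °C.

11.75 °C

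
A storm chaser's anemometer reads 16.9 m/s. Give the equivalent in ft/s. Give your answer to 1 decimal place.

55.4 ft/s

1 m/s = 3.28084 ft/s, so 16.9 × 3.28084 = 55.4 ft/s.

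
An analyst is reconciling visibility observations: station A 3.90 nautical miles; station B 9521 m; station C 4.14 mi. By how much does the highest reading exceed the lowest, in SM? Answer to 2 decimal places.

1.78 SM

station A: 3.90 nmi = 4.4880 SM.
station B: 9521 m = 5.9161 SM.
Spread: 5.9161 − 4.1400 = 1.78 SM.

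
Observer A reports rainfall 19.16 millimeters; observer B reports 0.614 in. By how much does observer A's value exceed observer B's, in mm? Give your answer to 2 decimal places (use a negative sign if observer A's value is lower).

observer B: 0.614 in = 15.5956 mm.
Difference: 19.1600 − 15.5956 = 3.56 mm.

3.56 mm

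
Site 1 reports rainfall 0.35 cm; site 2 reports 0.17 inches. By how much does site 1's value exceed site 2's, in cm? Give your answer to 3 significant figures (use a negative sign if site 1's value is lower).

-0.0818 cm

site 2: 0.17 in = 0.431800 cm.
Difference: 0.350000 − 0.431800 = -0.0818 cm.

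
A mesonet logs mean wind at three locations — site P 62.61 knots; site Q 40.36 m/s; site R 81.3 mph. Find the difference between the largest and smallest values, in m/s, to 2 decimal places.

site P: 62.61 kt = 32.2094 m/s.
site R: 81.3 mph = 36.3444 m/s.
Spread: 40.3600 − 32.2094 = 8.15 m/s.

8.15 m/s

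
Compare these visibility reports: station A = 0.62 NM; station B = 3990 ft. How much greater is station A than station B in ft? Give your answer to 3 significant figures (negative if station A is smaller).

-223 ft

station A: 0.62 nmi = 3767.19 ft.
Difference: 3767.19 − 3990.00 = -223 ft.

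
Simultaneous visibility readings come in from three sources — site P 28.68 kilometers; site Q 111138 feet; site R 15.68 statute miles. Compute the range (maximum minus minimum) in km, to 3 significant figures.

8.64 km

site Q: 111138 ft = 33.8749 km.
site R: 15.68 SM = 25.2345 km.
Spread: 33.8749 − 25.2345 = 8.64 km.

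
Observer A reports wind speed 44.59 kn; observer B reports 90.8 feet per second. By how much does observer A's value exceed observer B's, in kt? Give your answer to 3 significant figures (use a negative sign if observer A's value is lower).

-9.21 kt

observer B: 90.8 ft/s = 53.7975 kt.
Difference: 44.5900 − 53.7975 = -9.21 kt.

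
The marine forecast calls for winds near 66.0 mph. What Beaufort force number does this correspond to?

66.0 mph = 29.5 m/s, which is Beaufort 11 (violent storm, 28.5–32.6 m/s).

Beaufort force 11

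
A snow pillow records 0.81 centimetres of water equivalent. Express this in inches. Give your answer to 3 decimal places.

1 cm = 0.393701 in, so 0.81 × 0.393701 = 0.319 in.

0.319 in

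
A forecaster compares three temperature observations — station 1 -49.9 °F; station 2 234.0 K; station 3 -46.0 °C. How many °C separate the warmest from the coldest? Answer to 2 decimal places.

6.85 °C

station 1: -49.9 °F = -45.500 °C.
station 2: 234.0 K = -39.150 °C.
Spread: (-39.150) − (-46.000) = 6.850 °C.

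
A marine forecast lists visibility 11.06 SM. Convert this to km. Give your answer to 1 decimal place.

1 SM = 1.60934 km, so 11.06 × 1.60934 = 17.8 km.

17.8 km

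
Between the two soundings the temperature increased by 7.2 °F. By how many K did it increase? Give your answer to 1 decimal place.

Converting a difference, only the 9/5 scale factor applies: ΔK = 7.2 × 0.5556 = 4.0 K.

4.0 K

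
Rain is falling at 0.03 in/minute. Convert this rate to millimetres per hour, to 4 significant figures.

0.03 in/minute × 25.4 mm/in × 60 minute/hour = 45.72 mm/hour.

45.72 mm/hour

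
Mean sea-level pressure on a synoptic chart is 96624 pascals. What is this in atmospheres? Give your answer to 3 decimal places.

0.954 atm

1 Pa = 9.86923e-06 atm, so 96624 × 9.86923e-06 = 0.954 atm.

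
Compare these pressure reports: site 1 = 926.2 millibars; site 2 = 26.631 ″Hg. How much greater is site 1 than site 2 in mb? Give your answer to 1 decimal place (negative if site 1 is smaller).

site 2: 26.631 inHg = 901.829 mb.
Difference: 926.200 − 901.829 = 24.4 mb.

24.4 mb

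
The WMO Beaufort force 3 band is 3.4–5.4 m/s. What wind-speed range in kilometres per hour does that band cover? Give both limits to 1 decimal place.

12.2 to 19.4 km/h

3.4–5.4 m/s × 3.6 = 12.2–19.4 km/h.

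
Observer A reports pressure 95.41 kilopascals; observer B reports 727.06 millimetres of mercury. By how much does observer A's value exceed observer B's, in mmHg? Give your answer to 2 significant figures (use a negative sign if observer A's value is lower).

-11 mmHg

observer A: 95.41 kPa = 715.63 mmHg.
Difference: 715.63 − 727.06 = -11 mmHg.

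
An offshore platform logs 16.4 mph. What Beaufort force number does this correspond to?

16.4 mph = 7.3 m/s, which is Beaufort 4 (moderate breeze, 5.5–7.9 m/s).

Beaufort force 4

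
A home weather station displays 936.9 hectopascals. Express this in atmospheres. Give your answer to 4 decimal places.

0.9246 atm

1 hPa = 0.000986923 atm, so 936.9 × 0.000986923 = 0.9246 atm.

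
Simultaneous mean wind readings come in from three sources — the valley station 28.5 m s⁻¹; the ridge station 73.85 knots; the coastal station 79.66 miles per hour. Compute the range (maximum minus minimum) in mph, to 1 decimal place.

21.2 mph

the valley station: 28.5 m/s = 63.753 mph.
the ridge station: 73.85 kt = 84.985 mph.
Spread: 84.985 − 63.753 = 21.2 mph.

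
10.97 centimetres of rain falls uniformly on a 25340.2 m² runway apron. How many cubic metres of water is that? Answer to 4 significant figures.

Depth: 10.97 cm × 10 = 109.7 mm.
1 mm over 1 m² is 1 L, so volume = 109.7 × 25340.2 = 2779819.9 L = 2780 m³.

2780 cubic metres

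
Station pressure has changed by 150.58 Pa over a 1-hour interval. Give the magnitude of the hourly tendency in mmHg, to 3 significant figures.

1.13 mmHg per hour

150.58 Pa / 1 h × 0.00750062 mmHg/Pa = 1.13 mmHg/h.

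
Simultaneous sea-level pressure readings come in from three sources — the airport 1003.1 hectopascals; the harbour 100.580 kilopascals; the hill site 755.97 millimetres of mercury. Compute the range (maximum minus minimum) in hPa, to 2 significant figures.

4.8 hPa

the harbour: 100.580 kPa = 1005.800 hPa.
the hill site: 755.97 mmHg = 1007.877 hPa.
Spread: 1007.877 − 1003.100 = 4.8 hPa.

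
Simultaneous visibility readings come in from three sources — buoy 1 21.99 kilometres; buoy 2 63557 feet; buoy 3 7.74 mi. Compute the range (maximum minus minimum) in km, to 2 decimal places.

buoy 2: 63557 ft = 19.3722 km.
buoy 3: 7.74 SM = 12.4563 km.
Spread: 21.9900 − 12.4563 = 9.53 km.

9.53 km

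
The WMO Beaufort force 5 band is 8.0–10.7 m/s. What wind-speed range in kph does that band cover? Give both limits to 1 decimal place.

8.0–10.7 m/s × 3.6 = 28.8–38.5 km/h.

28.8 to 38.5 km/h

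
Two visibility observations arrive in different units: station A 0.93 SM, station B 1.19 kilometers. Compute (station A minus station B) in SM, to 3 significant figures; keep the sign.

0.191 SM

station B: 1.19 km = 0.73943 SM.
Difference: 0.93000 − 0.73943 = 0.191 SM.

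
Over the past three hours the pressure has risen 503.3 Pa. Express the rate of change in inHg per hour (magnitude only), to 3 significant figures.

503.3 Pa / 3 h × 0.0002953 inHg/Pa = 0.0495 inHg/h.

0.0495 inHg per hour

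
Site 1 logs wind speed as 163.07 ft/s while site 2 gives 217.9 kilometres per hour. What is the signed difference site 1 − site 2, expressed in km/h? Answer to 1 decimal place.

site 1: 163.07 ft/s = 178.933 km/h.
Difference: 178.933 − 217.900 = -39.0 km/h.

-39.0 km/h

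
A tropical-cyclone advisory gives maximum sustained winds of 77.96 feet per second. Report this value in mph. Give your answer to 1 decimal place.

1 ft/s = 0.681818 mph, so 77.96 × 0.681818 = 53.2 mph.

53.2 mph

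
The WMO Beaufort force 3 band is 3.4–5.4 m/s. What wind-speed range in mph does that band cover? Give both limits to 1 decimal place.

3.4–5.4 m/s × 2.237 = 7.6–12.1 mph.

7.6 to 12.1 mph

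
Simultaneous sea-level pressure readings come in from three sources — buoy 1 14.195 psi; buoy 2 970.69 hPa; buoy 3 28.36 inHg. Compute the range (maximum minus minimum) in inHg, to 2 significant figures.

buoy 1: 14.195 psi = 28.9013 inHg.
buoy 2: 970.69 hPa = 28.6645 inHg.
Spread: 28.9013 − 28.3600 = 0.54 inHg.

0.54 inHg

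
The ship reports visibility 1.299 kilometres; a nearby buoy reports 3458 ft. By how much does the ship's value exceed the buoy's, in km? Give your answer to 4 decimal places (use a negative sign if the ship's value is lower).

the buoy: 3458 ft = 1.053998 km.
Difference: 1.299000 − 1.053998 = 0.2450 km.

0.2450 km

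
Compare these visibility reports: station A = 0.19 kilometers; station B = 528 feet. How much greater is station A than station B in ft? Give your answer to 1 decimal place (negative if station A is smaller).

95.4 ft

station A: 0.19 km = 623.360 ft.
Difference: 623.360 − 528.000 = 95.4 ft.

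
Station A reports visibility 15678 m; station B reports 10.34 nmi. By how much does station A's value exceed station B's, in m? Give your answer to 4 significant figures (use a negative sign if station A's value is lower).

-3472 m

station B: 10.34 nmi = 19149.68 m.
Difference: 15678.00 − 19149.68 = -3472 m.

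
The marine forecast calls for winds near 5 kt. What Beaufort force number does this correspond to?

Beaufort force 2

5 kt lies in the Beaufort 2 band (light breeze, 4–6 kt).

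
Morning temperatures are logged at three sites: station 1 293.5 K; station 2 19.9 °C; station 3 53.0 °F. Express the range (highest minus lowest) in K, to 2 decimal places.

8.68 K

station 1: 293.5 K = 20.350 °C.
station 3: 53.0 °F = 11.667 °C.
Spread: 20.350 − 11.667 = 8.683 °C.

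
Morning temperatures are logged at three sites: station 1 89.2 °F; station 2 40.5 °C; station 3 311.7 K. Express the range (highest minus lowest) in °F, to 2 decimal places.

station 1: 89.2 °F = 31.778 °C.
station 3: 311.7 K = 38.550 °C.
Spread: 40.500 − 31.778 = 8.722 °C = 15.70 °F.

15.70 °F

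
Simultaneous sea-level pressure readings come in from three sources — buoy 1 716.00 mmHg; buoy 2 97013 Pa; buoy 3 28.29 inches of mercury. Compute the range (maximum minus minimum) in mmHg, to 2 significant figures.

12 mmHg

buoy 2: 97013 Pa = 727.66 mmHg.
buoy 3: 28.29 inHg = 718.57 mmHg.
Spread: 727.66 − 716.00 = 12 mmHg.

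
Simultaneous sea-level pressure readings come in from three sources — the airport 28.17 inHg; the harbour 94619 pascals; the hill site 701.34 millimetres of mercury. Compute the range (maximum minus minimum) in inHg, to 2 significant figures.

0.56 inHg

the harbour: 94619 Pa = 27.9410 inHg.
the hill site: 701.34 mmHg = 27.6118 inHg.
Spread: 28.1700 − 27.6118 = 0.56 inHg.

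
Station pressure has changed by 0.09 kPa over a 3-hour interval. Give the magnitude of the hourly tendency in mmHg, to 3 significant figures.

0.225 mmHg per hour

0.09 kPa / 3 h × 7.50062 mmHg/kPa = 0.225 mmHg/h.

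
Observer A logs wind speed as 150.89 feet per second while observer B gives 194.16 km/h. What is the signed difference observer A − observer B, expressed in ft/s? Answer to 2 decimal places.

observer B: 194.16 km/h = 176.9466 ft/s.
Difference: 150.8900 − 176.9466 = -26.06 ft/s.

-26.06 ft/s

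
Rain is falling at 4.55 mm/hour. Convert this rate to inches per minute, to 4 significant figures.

0.002986 in/minute

4.55 mm/hour × 0.0393701 in/mm × 0.0166667 hour/minute = 0.002986 in/minute.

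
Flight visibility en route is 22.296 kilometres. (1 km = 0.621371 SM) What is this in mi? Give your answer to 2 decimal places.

13.85 SM

1 km = 0.621371 SM, so 22.296 × 0.621371 = 13.85 SM.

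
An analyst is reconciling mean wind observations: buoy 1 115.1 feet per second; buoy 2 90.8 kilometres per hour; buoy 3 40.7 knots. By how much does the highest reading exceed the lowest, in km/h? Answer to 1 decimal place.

buoy 1: 115.1 ft/s = 126.297 km/h.
buoy 3: 40.7 kt = 75.376 km/h.
Spread: 126.297 − 75.376 = 50.9 km/h.

50.9 km/h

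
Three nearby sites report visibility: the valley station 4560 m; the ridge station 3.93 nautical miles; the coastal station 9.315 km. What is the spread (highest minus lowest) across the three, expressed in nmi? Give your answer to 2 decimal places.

the valley station: 4560 m = 2.4622 nmi.
the coastal station: 9.315 km = 5.0297 nmi.
Spread: 5.0297 − 2.4622 = 2.57 nmi.

2.57 nmi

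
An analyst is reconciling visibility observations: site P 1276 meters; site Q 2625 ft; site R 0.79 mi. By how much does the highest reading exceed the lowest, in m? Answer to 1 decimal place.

475.9 m

site Q: 2625 ft = 800.100 m.
site R: 0.79 SM = 1271.382 m.
Spread: 1276.000 − 800.100 = 475.9 m.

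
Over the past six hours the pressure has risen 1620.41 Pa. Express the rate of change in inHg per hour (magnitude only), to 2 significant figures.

0.080 inHg per hour

1620.41 Pa / 6 h × 0.0002953 inHg/Pa = 0.080 inHg/h.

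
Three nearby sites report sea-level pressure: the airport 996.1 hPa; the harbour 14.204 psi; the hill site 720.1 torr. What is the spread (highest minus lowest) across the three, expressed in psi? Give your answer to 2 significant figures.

0.52 psi

the airport: 996.1 hPa = 14.4472 psi.
the hill site: 720.1 mmHg = 13.9244 psi.
Spread: 14.4472 − 13.9244 = 0.52 psi.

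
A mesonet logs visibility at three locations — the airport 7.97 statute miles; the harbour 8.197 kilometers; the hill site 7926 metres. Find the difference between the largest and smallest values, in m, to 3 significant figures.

4900 m

the airport: 7.97 SM = 12826.47 m.
the harbour: 8.197 km = 8197.00 m.
Spread: 12826.47 − 7926.00 = 4900 m.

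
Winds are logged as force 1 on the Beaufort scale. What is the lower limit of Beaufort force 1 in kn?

Beaufort 1 (light air) spans 1–3 knots.

1 kt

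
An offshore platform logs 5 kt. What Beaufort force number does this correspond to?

Beaufort force 2

5 kt lies in the Beaufort 2 band (light breeze, 4–6 kt).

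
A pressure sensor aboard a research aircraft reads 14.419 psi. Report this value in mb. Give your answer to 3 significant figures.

1 psi = 68.9476 mb, so 14.419 × 68.9476 = 994 mb.

994 mb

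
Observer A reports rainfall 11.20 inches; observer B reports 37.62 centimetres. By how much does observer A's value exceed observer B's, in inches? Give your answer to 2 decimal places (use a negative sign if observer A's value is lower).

observer B: 37.62 cm = 14.8110 in.
Difference: 11.2000 − 14.8110 = -3.61 in.

-3.61 in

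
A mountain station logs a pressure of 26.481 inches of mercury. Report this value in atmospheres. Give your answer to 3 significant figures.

0.885 atm

1 inHg = 0.0334211 atm, so 26.481 × 0.0334211 = 0.885 atm.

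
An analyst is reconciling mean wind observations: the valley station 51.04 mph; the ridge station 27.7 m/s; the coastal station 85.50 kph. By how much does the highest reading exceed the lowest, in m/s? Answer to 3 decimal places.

the valley station: 51.04 mph = 22.81692 m/s.
the coastal station: 85.50 km/h = 23.75000 m/s.
Spread: 27.70000 − 22.81692 = 4.883 m/s.

4.883 m/s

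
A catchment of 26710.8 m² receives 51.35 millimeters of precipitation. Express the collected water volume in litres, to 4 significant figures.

1 mm over 1 m² is 1 L, so volume = 51.35 × 26710.8 = 1371599.6 L ≈ 1372000 L.

1372000 litres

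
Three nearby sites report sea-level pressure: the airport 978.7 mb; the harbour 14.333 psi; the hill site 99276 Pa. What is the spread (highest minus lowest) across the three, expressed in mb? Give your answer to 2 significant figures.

the harbour: 14.333 psi = 988.23 mb.
the hill site: 99276 Pa = 992.76 mb.
Spread: 992.76 − 978.70 = 14 mb.

14 mb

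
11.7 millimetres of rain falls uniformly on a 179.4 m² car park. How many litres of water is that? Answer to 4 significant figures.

2099 litres

1 mm over 1 m² is 1 L, so volume = 11.7 × 179.4 = 2098.98 L ≈ 2099 L.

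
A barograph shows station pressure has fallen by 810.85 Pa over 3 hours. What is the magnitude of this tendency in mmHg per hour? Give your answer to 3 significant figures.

810.85 Pa / 3 h × 0.00750062 mmHg/Pa = 2.03 mmHg/h.

2.03 mmHg per hour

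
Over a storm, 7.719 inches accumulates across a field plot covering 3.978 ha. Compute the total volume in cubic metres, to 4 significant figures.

Depth: 7.719 in × 25.4 = 196.0626 mm.
Area: 3.978 ha = 39780 m².
1 mm over 1 m² is 1 L, so volume = 196.0626 × 39780 = 7799370.2 L = 7799 m³.

7799 cubic metres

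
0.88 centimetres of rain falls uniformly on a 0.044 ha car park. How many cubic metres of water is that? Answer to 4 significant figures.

Depth: 0.88 cm × 10 = 8.8 mm.
Area: 0.044 ha = 440 m².
1 mm over 1 m² is 1 L, so volume = 8.8 × 440 = 3872 L = 3.872 m³.

3.872 cubic metres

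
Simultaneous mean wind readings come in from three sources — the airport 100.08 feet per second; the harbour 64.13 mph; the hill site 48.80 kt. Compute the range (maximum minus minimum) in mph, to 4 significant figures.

the airport: 100.08 ft/s = 68.2364 mph.
the hill site: 48.80 kt = 56.1580 mph.
Spread: 68.2364 − 56.1580 = 12.08 mph.

12.08 mph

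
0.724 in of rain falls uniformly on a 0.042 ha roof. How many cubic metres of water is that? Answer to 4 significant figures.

7.724 cubic metres

Depth: 0.724 in × 25.4 = 18.3896 mm.
Area: 0.042 ha = 420 m².
1 mm over 1 m² is 1 L, so volume = 18.3896 × 420 = 7723.632 L = 7.724 m³.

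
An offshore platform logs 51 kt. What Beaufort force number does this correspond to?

51 kt lies in the Beaufort 10 band (storm, 48–55 kt).

Beaufort force 10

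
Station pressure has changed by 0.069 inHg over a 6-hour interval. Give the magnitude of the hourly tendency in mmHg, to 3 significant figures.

0.069 inHg / 6 h × 25.4 mmHg/inHg = 0.292 mmHg/h.

0.292 mmHg per hour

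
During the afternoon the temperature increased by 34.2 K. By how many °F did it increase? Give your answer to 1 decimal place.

For a temperature change the 32° offset cancels: Δ°F = 34.2 × 1.8 = 61.6 °F.

61.6 °F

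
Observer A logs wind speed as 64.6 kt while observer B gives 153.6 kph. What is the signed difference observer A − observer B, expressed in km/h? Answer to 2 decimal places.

observer A: 64.6 kt = 119.6392 km/h.
Difference: 119.6392 − 153.6000 = -33.96 km/h.

-33.96 km/h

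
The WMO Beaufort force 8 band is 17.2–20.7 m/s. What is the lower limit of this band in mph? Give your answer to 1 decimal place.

38.5 mph

17.2–20.7 m/s × 2.237 = 38.5–46.3 mph.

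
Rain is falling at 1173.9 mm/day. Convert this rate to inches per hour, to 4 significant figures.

1.926 in/hour

1173.9 mm/day × 0.0393701 in/mm × 0.0416667 day/hour = 1.926 in/hour.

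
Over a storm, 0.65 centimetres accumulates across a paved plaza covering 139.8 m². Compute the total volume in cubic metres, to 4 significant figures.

Depth: 0.65 cm × 10 = 6.5 mm.
1 mm over 1 m² is 1 L, so volume = 6.5 × 139.8 = 908.7 L = 0.9087 m³.

0.9087 cubic metres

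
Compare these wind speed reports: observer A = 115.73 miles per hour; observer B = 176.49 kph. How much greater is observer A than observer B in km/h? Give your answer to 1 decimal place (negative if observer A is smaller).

9.8 km/h

observer A: 115.73 mph = 186.249 km/h.
Difference: 186.249 − 176.490 = 9.8 km/h.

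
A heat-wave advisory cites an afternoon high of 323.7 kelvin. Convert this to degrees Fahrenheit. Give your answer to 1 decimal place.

123.0 °F

First to °C: 50.55 °C.
Then to °F: 123.0 °F.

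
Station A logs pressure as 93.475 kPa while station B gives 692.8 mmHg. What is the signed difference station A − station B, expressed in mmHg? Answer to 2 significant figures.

station A: 93.475 kPa = 701.120 mmHg.
Difference: 701.120 − 692.800 = 8.3 mmHg.

8.3 mmHg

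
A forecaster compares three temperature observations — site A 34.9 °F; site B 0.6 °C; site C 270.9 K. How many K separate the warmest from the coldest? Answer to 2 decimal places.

site A: 34.9 °F = 1.611 °C.
site C: 270.9 K = -2.250 °C.
Spread: 1.611 − (-2.250) = 3.861 °C.

3.86 K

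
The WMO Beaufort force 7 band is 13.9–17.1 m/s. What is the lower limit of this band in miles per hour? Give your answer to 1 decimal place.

31.1 mph

13.9–17.1 m/s × 2.237 = 31.1–38.3 mph.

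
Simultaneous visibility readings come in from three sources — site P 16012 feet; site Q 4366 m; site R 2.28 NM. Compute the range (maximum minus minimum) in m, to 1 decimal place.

657.9 m

site P: 16012 ft = 4880.458 m.
site R: 2.28 nmi = 4222.560 m.
Spread: 4880.458 − 4222.560 = 657.9 m.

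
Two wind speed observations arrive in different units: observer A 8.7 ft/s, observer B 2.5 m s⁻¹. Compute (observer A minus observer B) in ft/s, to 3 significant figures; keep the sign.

0.498 ft/s

observer B: 2.5 m/s = 8.20210 ft/s.
Difference: 8.70000 − 8.20210 = 0.498 ft/s.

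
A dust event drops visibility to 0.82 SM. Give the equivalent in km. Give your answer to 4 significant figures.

1 SM = 1.60934 km, so 0.82 × 1.60934 = 1.320 km.

1.320 km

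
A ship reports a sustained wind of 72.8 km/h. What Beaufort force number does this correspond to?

Beaufort force 8

72.8 km/h = 20.2 m/s, which is Beaufort 8 (gale, 17.2–20.7 m/s).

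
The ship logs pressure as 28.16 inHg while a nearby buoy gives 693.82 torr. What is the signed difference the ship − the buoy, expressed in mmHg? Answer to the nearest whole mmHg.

21 mmHg

the ship: 28.16 inHg = 715.26 mmHg.
Difference: 715.26 − 693.82 = 21 mmHg.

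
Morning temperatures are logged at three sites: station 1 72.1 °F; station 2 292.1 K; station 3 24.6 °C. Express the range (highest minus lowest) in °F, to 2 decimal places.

station 1: 72.1 °F = 22.278 °C.
station 2: 292.1 K = 18.950 °C.
Spread: 24.600 − 18.950 = 5.650 °C = 10.17 °F.

10.17 °F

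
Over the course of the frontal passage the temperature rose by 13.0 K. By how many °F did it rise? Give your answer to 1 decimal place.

For a temperature change the 32° offset cancels: Δ°F = 13.0 × 1.8 = 23.4 °F.

23.4 °F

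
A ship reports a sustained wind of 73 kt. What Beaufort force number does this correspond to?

Beaufort force 12

73 kt lies in the Beaufort 12 band (hurricane force, ≥64 kt).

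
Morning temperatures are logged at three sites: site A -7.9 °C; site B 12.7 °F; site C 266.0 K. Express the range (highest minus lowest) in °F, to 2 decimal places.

6.43 °F

site B: 12.7 °F = -10.722 °C.
site C: 266.0 K = -7.150 °C.
Spread: (-7.150) − (-10.722) = 3.572 °C = 6.43 °F.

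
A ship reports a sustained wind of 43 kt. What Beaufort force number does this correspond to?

Beaufort force 9

43 kt lies in the Beaufort 9 band (strong gale, 41–47 kt).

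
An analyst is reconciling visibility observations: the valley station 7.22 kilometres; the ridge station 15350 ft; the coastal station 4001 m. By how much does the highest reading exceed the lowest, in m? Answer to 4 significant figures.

3219 m

the valley station: 7.22 km = 7220.00 m.
the ridge station: 15350 ft = 4678.68 m.
Spread: 7220.00 − 4001.00 = 3219 m.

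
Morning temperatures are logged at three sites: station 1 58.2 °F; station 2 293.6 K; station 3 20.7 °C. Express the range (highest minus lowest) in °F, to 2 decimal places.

11.06 °F

station 1: 58.2 °F = 14.556 °C.
station 2: 293.6 K = 20.450 °C.
Spread: 20.700 − 14.556 = 6.144 °C = 11.06 °F.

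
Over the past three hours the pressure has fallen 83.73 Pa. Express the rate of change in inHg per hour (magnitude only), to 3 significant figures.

0.00824 inHg per hour

83.73 Pa / 3 h × 0.0002953 inHg/Pa = 0.00824 inHg/h.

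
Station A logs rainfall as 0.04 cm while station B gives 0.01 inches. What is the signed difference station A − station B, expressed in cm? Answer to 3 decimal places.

station B: 0.01 in = 0.02540 cm.
Difference: 0.04000 − 0.02540 = 0.015 cm.

0.015 cm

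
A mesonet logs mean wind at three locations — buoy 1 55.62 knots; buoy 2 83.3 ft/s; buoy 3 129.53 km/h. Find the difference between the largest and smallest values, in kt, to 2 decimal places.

buoy 2: 83.3 ft/s = 49.3539 kt.
buoy 3: 129.53 km/h = 69.9406 kt.
Spread: 69.9406 − 49.3539 = 20.59 kt.

20.59 kt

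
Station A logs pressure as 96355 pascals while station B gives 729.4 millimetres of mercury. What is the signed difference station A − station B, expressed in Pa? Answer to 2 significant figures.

-890 Pa

station B: 729.4 mmHg = 97245.35 Pa.
Difference: 96355.00 − 97245.35 = -890 Pa.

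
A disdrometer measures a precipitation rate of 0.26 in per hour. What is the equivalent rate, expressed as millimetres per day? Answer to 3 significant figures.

158 mm/day

0.26 in/hour × 25.4 mm/in × 24 hour/day = 158 mm/day.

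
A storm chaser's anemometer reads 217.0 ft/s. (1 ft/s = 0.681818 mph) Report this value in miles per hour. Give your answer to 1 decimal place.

1 ft/s = 0.681818 mph, so 217.0 × 0.681818 = 148.0 mph.

148.0 mph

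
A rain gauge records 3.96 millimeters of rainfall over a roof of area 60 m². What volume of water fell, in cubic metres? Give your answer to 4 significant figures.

1 mm over 1 m² is 1 L, so volume = 3.96 × 60 = 237.6 L = 0.2376 m³.

0.2376 cubic metres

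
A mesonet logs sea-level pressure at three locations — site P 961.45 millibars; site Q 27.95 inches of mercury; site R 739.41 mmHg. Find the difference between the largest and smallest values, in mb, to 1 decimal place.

site Q: 27.95 inHg = 946.496 mb.
site R: 739.41 mmHg = 985.799 mb.
Spread: 985.799 − 946.496 = 39.3 mb.

39.3 mb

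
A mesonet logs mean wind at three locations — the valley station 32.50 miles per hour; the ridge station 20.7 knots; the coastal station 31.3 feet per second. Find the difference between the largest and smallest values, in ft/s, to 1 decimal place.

the valley station: 32.50 mph = 47.667 ft/s.
the ridge station: 20.7 kt = 34.938 ft/s.
Spread: 47.667 − 31.300 = 16.4 ft/s.

16.4 ft/s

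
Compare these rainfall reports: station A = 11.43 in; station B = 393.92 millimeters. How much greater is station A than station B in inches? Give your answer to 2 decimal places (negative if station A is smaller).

station B: 393.92 mm = 15.5087 in.
Difference: 11.4300 − 15.5087 = -4.08 in.

-4.08 in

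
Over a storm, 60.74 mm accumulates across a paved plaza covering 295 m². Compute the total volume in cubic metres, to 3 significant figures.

17.9 cubic metres

1 mm over 1 m² is 1 L, so volume = 60.74 × 295 = 17918.3 L = 17.9 m³.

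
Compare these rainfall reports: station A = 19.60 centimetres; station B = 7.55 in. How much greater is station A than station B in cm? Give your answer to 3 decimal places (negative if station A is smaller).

0.423 cm

station B: 7.55 in = 19.17700 cm.
Difference: 19.60000 − 19.17700 = 0.423 cm.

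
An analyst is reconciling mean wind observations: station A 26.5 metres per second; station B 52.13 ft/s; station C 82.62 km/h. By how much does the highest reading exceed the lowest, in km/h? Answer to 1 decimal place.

38.2 km/h

station A: 26.5 m/s = 95.400 km/h.
station B: 52.13 ft/s = 57.201 km/h.
Spread: 95.400 − 57.201 = 38.2 km/h.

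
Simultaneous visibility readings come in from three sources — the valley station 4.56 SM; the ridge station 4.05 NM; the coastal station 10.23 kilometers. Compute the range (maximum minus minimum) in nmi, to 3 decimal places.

1.561 nmi

the valley station: 4.56 SM = 3.96253 nmi.
the coastal station: 10.23 km = 5.52376 nmi.
Spread: 5.52376 − 3.96253 = 1.561 nmi.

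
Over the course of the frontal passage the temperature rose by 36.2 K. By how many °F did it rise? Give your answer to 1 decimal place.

A change of 1 °C equals a change of 1.8 °F: Δ°F = 36.2 × 1.8 = 65.2 °F.

65.2 °F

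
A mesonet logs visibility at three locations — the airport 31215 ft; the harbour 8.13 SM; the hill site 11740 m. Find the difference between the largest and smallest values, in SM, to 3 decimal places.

the airport: 31215 ft = 5.91193 SM.
the hill site: 11740 m = 7.29490 SM.
Spread: 8.13000 − 5.91193 = 2.218 SM.

2.218 SM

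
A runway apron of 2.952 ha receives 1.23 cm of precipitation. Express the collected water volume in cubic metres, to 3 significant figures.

Depth: 1.23 cm × 10 = 12.3 mm.
Area: 2.952 ha = 29520 m².
1 mm over 1 m² is 1 L, so volume = 12.3 × 29520 = 363096 L = 363 m³.

363 cubic metres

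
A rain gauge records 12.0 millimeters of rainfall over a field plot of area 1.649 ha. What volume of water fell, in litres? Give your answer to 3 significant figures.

Area: 1.649 ha = 16490 m².
1 mm over 1 m² is 1 L, so volume = 12 × 16490 = 197880 L ≈ 198000 L.

198000 litres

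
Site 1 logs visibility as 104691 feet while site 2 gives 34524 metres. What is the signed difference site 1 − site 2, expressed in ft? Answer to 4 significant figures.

-8577 ft

site 2: 34524 m = 113267.72 ft.
Difference: 104691.00 − 113267.72 = -8577 ft.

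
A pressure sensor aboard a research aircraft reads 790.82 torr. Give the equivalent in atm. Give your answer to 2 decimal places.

1.04 atm

1 mmHg = 0.00131579 atm, so 790.82 × 0.00131579 = 1.04 atm.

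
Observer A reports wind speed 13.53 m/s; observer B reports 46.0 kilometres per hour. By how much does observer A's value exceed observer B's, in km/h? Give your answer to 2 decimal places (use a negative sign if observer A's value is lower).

observer A: 13.53 m/s = 48.7080 km/h.
Difference: 48.7080 − 46.0000 = 2.71 km/h.

2.71 km/h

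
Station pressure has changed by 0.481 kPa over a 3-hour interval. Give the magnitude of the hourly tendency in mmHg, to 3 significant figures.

0.481 kPa / 3 h × 7.50062 mmHg/kPa = 1.20 mmHg/h.

1.20 mmHg per hour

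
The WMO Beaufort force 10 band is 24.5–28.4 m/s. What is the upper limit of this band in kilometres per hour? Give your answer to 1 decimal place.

102.2 km/h

24.5–28.4 m/s × 3.6 = 88.2–102.2 km/h.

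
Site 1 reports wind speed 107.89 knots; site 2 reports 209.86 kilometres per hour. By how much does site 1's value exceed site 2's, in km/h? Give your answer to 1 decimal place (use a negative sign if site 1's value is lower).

-10.0 km/h

site 1: 107.89 kt = 199.812 km/h.
Difference: 199.812 − 209.860 = -10.0 km/h.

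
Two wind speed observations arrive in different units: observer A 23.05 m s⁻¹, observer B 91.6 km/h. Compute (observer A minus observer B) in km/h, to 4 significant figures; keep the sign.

observer A: 23.05 m/s = 82.98000 km/h.
Difference: 82.98000 − 91.60000 = -8.620 km/h.

-8.620 km/h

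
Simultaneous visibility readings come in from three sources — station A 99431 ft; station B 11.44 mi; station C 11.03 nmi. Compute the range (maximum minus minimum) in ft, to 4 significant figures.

39030 ft

station B: 11.44 SM = 60403.20 ft.
station C: 11.03 nmi = 67019.55 ft.
Spread: 99431.00 − 60403.20 = 39030 ft.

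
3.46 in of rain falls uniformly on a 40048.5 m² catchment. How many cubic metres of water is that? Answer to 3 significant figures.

3520 cubic metres

Depth: 3.46 in × 25.4 = 87.884 mm.
1 mm over 1 m² is 1 L, so volume = 87.884 × 40048.5 = 3519622.4 L = 3520 m³.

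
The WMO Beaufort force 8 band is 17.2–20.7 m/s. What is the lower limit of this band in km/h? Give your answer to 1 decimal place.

61.9 km/h

17.2–20.7 m/s × 3.6 = 61.9–74.5 km/h.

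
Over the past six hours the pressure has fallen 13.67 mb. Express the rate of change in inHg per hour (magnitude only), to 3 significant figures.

13.67 mb / 6 h × 0.02953 inHg/mb = 0.0673 inHg/h.

0.0673 inHg per hour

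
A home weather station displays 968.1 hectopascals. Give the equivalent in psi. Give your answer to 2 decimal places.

1 hPa = 0.0145038 psi, so 968.1 × 0.0145038 = 14.04 psi.

14.04 psi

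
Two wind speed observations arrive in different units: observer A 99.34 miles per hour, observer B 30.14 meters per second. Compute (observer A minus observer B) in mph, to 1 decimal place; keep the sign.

31.9 mph

observer B: 30.14 m/s = 67.421 mph.
Difference: 99.340 − 67.421 = 31.9 mph.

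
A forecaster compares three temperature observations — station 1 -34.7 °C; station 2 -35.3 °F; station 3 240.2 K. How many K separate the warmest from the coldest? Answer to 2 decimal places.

4.44 K

station 2: -35.3 °F = -37.389 °C.
station 3: 240.2 K = -32.950 °C.
Spread: (-32.950) − (-37.389) = 4.439 °C.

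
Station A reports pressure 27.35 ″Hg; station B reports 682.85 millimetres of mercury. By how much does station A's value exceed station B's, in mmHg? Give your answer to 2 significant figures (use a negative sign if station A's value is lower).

station A: 27.35 inHg = 694.69 mmHg.
Difference: 694.69 − 682.85 = 12 mmHg.

12 mmHg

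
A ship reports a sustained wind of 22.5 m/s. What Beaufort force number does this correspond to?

Beaufort force 9

22.5 m/s lies in the Beaufort 9 band (strong gale, 20.8–24.4 m/s).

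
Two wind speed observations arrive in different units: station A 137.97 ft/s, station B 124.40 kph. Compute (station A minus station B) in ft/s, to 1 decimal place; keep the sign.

24.6 ft/s

station B: 124.40 km/h = 113.371 ft/s.
Difference: 137.970 − 113.371 = 24.6 ft/s.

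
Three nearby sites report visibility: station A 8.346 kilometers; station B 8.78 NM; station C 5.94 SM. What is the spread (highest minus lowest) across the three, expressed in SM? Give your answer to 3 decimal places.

station A: 8.346 km = 5.18596 SM.
station B: 8.78 nmi = 10.10384 SM.
Spread: 10.10384 − 5.18596 = 4.918 SM.

4.918 SM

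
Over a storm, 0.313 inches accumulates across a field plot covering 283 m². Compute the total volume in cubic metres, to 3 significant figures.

Depth: 0.313 in × 25.4 = 7.9502 mm.
1 mm over 1 m² is 1 L, so volume = 7.9502 × 283 = 2249.9066 L = 2.25 m³.

2.25 cubic metres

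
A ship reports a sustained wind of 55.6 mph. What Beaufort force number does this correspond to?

55.6 mph = 24.9 m/s, which is Beaufort 10 (storm, 24.5–28.4 m/s).

Beaufort force 10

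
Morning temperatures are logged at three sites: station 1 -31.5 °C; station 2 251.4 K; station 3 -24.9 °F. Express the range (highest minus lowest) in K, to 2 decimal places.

9.86 K

station 2: 251.4 K = -21.750 °C.
station 3: -24.9 °F = -31.611 °C.
Spread: (-21.750) − (-31.611) = 9.861 °C.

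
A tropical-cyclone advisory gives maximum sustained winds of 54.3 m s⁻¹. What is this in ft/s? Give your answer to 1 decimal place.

1 m/s = 3.28084 ft/s, so 54.3 × 3.28084 = 178.1 ft/s.

178.1 ft/s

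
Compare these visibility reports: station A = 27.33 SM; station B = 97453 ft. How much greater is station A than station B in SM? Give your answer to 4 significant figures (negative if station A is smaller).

8.873 SM

station B: 97453 ft = 18.45701 SM.
Difference: 27.33000 − 18.45701 = 8.873 SM.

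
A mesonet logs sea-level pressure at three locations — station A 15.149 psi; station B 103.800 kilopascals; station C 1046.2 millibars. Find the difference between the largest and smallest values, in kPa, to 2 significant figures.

0.82 kPa

station A: 15.149 psi = 104.4487 kPa.
station C: 1046.2 mb = 104.6200 kPa.
Spread: 104.6200 − 103.8000 = 0.82 kPa.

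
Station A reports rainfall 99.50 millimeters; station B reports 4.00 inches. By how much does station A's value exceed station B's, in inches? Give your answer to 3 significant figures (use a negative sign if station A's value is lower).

-0.0827 in

station A: 99.50 mm = 3.917323 in.
Difference: 3.917323 − 4.000000 = -0.0827 in.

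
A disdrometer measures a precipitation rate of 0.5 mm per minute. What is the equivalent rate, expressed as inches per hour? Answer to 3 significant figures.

1.18 in/hour

0.5 mm/minute × 0.0393701 in/mm × 60 minute/hour = 1.18 in/hour.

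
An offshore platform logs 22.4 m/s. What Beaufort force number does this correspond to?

22.4 m/s lies in the Beaufort 9 band (strong gale, 20.8–24.4 m/s).

Beaufort force 9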